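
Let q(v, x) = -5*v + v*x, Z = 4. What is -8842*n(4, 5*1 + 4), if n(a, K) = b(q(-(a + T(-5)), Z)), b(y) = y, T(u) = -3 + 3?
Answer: -35368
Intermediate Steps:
T(u) = 0
n(a, K) = a (n(a, K) = (-(a + 0))*(-5 + 4) = -a*(-1) = a)
-8842*n(4, 5*1 + 4) = -8842*4 = -35368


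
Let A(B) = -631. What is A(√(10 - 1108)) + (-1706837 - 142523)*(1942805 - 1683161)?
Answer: -480175228471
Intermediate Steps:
A(√(10 - 1108)) + (-1706837 - 142523)*(1942805 - 1683161) = -631 + (-1706837 - 142523)*(1942805 - 1683161) = -631 - 1849360*259644 = -631 - 480175227840 = -480175228471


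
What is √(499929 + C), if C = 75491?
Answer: 2*√143855 ≈ 758.56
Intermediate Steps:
√(499929 + C) = √(499929 + 75491) = √575420 = 2*√143855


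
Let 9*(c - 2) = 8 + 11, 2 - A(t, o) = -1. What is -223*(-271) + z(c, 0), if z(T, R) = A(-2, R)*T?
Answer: 181336/3 ≈ 60445.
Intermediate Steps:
A(t, o) = 3 (A(t, o) = 2 - 1*(-1) = 2 + 1 = 3)
c = 37/9 (c = 2 + (8 + 11)/9 = 2 + (1/9)*19 = 2 + 19/9 = 37/9 ≈ 4.1111)
z(T, R) = 3*T
-223*(-271) + z(c, 0) = -223*(-271) + 3*(37/9) = 60433 + 37/3 = 181336/3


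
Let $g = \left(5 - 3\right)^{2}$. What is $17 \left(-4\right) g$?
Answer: $-272$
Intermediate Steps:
$g = 4$ ($g = 2^{2} = 4$)
$17 \left(-4\right) g = 17 \left(-4\right) 4 = \left(-68\right) 4 = -272$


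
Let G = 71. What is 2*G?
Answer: 142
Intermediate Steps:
2*G = 2*71 = 142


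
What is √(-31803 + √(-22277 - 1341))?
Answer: √(-31803 + 7*I*√482) ≈ 0.4309 + 178.33*I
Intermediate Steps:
√(-31803 + √(-22277 - 1341)) = √(-31803 + √(-23618)) = √(-31803 + 7*I*√482)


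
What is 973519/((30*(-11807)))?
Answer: -973519/354210 ≈ -2.7484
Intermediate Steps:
973519/((30*(-11807))) = 973519/(-354210) = 973519*(-1/354210) = -973519/354210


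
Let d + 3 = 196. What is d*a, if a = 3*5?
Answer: 2895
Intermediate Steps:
a = 15
d = 193 (d = -3 + 196 = 193)
d*a = 193*15 = 2895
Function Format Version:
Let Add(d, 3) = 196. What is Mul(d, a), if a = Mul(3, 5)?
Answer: 2895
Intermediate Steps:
a = 15
d = 193 (d = Add(-3, 196) = 193)
Mul(d, a) = Mul(193, 15) = 2895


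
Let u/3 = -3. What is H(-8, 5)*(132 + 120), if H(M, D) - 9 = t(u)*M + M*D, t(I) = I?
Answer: 10332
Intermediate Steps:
u = -9 (u = 3*(-3) = -9)
H(M, D) = 9 - 9*M + D*M (H(M, D) = 9 + (-9*M + M*D) = 9 + (-9*M + D*M) = 9 - 9*M + D*M)
H(-8, 5)*(132 + 120) = (9 - 9*(-8) + 5*(-8))*(132 + 120) = (9 + 72 - 40)*252 = 41*252 = 10332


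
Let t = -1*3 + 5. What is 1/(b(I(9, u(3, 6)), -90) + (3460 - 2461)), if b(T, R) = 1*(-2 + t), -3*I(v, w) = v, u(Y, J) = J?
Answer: 1/999 ≈ 0.0010010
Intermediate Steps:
t = 2 (t = -3 + 5 = 2)
I(v, w) = -v/3
b(T, R) = 0 (b(T, R) = 1*(-2 + 2) = 1*0 = 0)
1/(b(I(9, u(3, 6)), -90) + (3460 - 2461)) = 1/(0 + (3460 - 2461)) = 1/(0 + 999) = 1/999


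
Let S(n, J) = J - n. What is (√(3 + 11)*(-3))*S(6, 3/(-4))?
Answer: 81*√14/4 ≈ 75.769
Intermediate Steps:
(√(3 + 11)*(-3))*S(6, 3/(-4)) = (√(3 + 11)*(-3))*(3/(-4) - 1*6) = (√14*(-3))*(3*(-¼) - 6) = (-3*√14)*(-¾ - 6) = -3*√14*(-27/4) = 81*√14/4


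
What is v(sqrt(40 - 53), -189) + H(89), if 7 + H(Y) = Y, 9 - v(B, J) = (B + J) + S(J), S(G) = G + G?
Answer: 658 - I*sqrt(13) ≈ 658.0 - 3.6056*I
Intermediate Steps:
S(G) = 2*G
v(B, J) = 9 - B - 3*J (v(B, J) = 9 - ((B + J) + 2*J) = 9 - (B + 3*J) = 9 + (-B - 3*J) = 9 - B - 3*J)
H(Y) = -7 + Y
v(sqrt(40 - 53), -189) + H(89) = (9 - sqrt(40 - 53) - 3*(-189)) + (-7 + 89) = (9 - sqrt(-13) + 567) + 82 = (9 - I*sqrt(13) + 567) + 82 = (576 - I*sqrt(13)) + 82 = 658 - I*sqrt(13)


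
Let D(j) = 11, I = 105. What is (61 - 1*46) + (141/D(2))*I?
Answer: 14970/11 ≈ 1360.9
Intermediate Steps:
(61 - 1*46) + (141/D(2))*I = (61 - 1*46) + (141/11)*105 = (61 - 46) + (141*(1/11))*105 = 15 + (141/11)*105 = 15 + 14805/11 = 14970/11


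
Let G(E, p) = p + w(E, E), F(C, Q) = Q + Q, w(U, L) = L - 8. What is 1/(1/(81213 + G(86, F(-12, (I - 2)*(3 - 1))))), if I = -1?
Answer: 81279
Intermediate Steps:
w(U, L) = -8 + L
F(C, Q) = 2*Q
G(E, p) = -8 + E + p (G(E, p) = p + (-8 + E) = -8 + E + p)
1/(1/(81213 + G(86, F(-12, (I - 2)*(3 - 1))))) = 1/(1/(81213 + (-8 + 86 + 2*((-1 - 2)*(3 - 1))))) = 1/(1/(81213 + (-8 + 86 + 2*(-3*2)))) = 1/(1/(81213 + (-8 + 86 + 2*(-6)))) = 1/(1/(81213 + (-8 + 86 - 12))) = 1/(1/(81213 + 66)) = 1/(1/81279) = 81279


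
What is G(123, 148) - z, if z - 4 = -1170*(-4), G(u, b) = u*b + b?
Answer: 13668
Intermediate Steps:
G(u, b) = b + b*u (G(u, b) = b*u + b = b + b*u)
z = 4684 (z = 4 - 1170*(-4) = 4 + 4680 = 4684)
G(123, 148) - z = 148*(1 + 123) - 1*4684 = 148*124 - 4684 = 18352 - 4684 = 13668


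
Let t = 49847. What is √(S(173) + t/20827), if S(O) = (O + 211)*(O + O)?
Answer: 5*√2305305953045/20827 ≈ 364.51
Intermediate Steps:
S(O) = 2*O*(211 + O) (S(O) = (211 + O)*(2*O) = 2*O*(211 + O))
√(S(173) + t/20827) = √(2*173*(211 + 173) + 49847/20827) = √(2*173*384 + 49847*(1/20827)) = √(132864 + 49847/20827) = √(2767208375/20827) = 5*√2305305953045/20827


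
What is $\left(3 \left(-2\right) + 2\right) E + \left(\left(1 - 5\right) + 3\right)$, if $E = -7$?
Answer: $27$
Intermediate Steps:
$\left(3 \left(-2\right) + 2\right) E + \left(\left(1 - 5\right) + 3\right) = \left(3 \left(-2\right) + 2\right) \left(-7\right) + \left(\left(1 - 5\right) + 3\right) = \left(-6 + 2\right) \left(-7\right) + \left(-4 + 3\right) = \left(-4\right) \left(-7\right) - 1 = 28 - 1 = 27$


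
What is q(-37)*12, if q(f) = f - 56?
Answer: -1116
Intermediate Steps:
q(f) = -56 + f
q(-37)*12 = (-56 - 37)*12 = -93*12 = -1116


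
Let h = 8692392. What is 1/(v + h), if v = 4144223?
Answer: 1/12836615 ≈ 7.7902e-8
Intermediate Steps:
1/(v + h) = 1/(4144223 + 8692392) = 1/12836615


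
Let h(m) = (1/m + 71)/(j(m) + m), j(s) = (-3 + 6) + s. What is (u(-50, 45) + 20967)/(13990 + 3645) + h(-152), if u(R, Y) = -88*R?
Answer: 970291699/806836520 ≈ 1.2026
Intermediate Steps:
j(s) = 3 + s
h(m) = (71 + 1/m)/(3 + 2*m) (h(m) = (1/m + 71)/((3 + m) + m) = (71 + 1/m)/(3 + 2*m))
(u(-50, 45) + 20967)/(13990 + 3645) + h(-152) = (-88*(-50) + 20967)/(13990 + 3645) + (1 + 71*(-152))/((-152)*(3 + 2*(-152))) = (4400 + 20967)/17635 - (1 - 10792)/(152*(3 - 304)) = 25367*(1/17635) - 1/152*(-10791)/(-301) = 25367/17635 - 1/152*(-1/301)*(-10791) = 25367/17635 - 10791/45752 = 970291699/806836520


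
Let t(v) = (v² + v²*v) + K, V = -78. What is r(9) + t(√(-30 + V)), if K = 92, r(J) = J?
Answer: -7 - 648*I*√3 ≈ -7.0 - 1122.4*I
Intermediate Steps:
t(v) = 92 + v² + v³ (t(v) = (v² + v²*v) + 92 = (v² + v³) + 92 = 92 + v² + v³)
r(9) + t(√(-30 + V)) = 9 + (92 + (√(-30 - 78))² + (√(-30 - 78))³) = 9 + (92 + (√(-108))² + (√(-108))³) = 9 + (92 + (6*I*√3)² + (6*I*√3)³) = 9 + (92 - 108 - 648*I*√3) = 9 + (-16 - 648*I*√3) = -7 - 648*I*√3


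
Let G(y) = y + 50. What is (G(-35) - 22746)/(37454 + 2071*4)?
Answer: -7577/15246 ≈ -0.49698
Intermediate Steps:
G(y) = 50 + y
(G(-35) - 22746)/(37454 + 2071*4) = ((50 - 35) - 22746)/(37454 + 2071*4) = (15 - 22746)/(37454 + 8284) = -22731/45738 = -22731*1/45738 = -7577/15246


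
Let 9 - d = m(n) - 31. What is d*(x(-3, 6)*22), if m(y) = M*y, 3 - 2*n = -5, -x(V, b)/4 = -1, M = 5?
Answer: 1760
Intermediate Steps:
x(V, b) = 4 (x(V, b) = -4*(-1) = 4)
n = 4 (n = 3/2 - ½*(-5) = 3/2 + 5/2 = 4)
m(y) = 5*y
d = 20 (d = 9 - (5*4 - 31) = 9 - (20 - 31) = 9 - 1*(-11) = 9 + 11 = 20)
d*(x(-3, 6)*22) = 20*(4*22) = 20*88 = 1760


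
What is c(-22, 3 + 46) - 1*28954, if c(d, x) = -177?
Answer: -29131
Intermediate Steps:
c(-22, 3 + 46) - 1*28954 = -177 - 1*28954 = -177 - 28954 = -29131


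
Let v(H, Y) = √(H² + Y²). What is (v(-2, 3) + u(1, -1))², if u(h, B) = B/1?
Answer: (1 - √13)² ≈ 6.7889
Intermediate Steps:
u(h, B) = B (u(h, B) = B*1 = B)
(v(-2, 3) + u(1, -1))² = (√((-2)² + 3²) - 1)² = (√(4 + 9) - 1)² = (√13 - 1)² = (-1 + √13)²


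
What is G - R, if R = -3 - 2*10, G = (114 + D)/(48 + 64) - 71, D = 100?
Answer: -2581/56 ≈ -46.089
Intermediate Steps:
G = -3869/56 (G = (114 + 100)/(48 + 64) - 71 = 214/112 - 71 = 214*(1/112) - 71 = 107/56 - 71 = -3869/56 ≈ -69.089)
R = -23 (R = -3 - 20 = -23)
G - R = -3869/56 - 1*(-23) = -3869/56 + 23 = -2581/56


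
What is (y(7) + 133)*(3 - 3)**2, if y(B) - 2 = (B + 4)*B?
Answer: 0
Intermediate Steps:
y(B) = 2 + B*(4 + B) (y(B) = 2 + (B + 4)*B = 2 + (4 + B)*B = 2 + B*(4 + B))
(y(7) + 133)*(3 - 3)**2 = ((2 + 7**2 + 4*7) + 133)*(3 - 3)**2 = ((2 + 49 + 28) + 133)*0**2 = (79 + 133)*0 = 212*0 = 0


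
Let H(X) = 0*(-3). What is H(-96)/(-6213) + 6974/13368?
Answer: 3487/6684 ≈ 0.52169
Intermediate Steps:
H(X) = 0
H(-96)/(-6213) + 6974/13368 = 0/(-6213) + 6974/13368 = 0*(-1/6213) + 6974*(1/13368) = 0 + 3487/6684 = 3487/6684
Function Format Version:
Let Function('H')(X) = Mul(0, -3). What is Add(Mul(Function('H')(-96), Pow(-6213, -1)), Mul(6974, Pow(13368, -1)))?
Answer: Rational(3487, 6684) ≈ 0.52169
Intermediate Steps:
Function('H')(X) = 0
Add(Mul(Function('H')(-96), Pow(-6213, -1)), Mul(6974, Pow(13368, -1))) = Add(Mul(0, Pow(-6213, -1)), Mul(6974, Pow(13368, -1))) = Add(Mul(0, Rational(-1, 6213)), Mul(6974, Rational(1, 13368))) = Add(0, Rational(3487, 6684)) = Rational(3487, 6684)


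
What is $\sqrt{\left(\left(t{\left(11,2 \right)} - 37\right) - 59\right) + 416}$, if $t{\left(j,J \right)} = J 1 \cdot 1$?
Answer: $\sqrt{322} \approx 17.944$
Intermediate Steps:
$t{\left(j,J \right)} = J$ ($t{\left(j,J \right)} = J 1 = J$)
$\sqrt{\left(\left(t{\left(11,2 \right)} - 37\right) - 59\right) + 416} = \sqrt{\left(\left(2 - 37\right) - 59\right) + 416} = \sqrt{\left(-35 - 59\right) + 416} = \sqrt{-94 + 416} = \sqrt{322}$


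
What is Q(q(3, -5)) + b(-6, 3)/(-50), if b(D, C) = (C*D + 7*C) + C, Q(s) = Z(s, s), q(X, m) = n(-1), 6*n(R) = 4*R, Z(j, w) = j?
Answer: -59/75 ≈ -0.78667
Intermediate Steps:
n(R) = 2*R/3 (n(R) = (4*R)/6 = 2*R/3)
q(X, m) = -⅔ (q(X, m) = (⅔)*(-1) = -⅔)
Q(s) = s
b(D, C) = 8*C + C*D (b(D, C) = (7*C + C*D) + C = 8*C + C*D)
Q(q(3, -5)) + b(-6, 3)/(-50) = -⅔ + (3*(8 - 6))/(-50) = -⅔ + (3*2)*(-1/50) = -⅔ + 6*(-1/50) = -⅔ - 3/25 = -59/75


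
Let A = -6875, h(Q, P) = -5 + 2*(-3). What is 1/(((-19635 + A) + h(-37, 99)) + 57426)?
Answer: 1/30905 ≈ 3.2357e-5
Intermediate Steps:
h(Q, P) = -11 (h(Q, P) = -5 - 6 = -11)
1/(((-19635 + A) + h(-37, 99)) + 57426) = 1/(((-19635 - 6875) - 11) + 57426) = 1/((-26510 - 11) + 57426) = 1/(-26521 + 57426) = 1/30905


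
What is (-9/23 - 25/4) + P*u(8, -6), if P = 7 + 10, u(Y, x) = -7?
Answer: -11559/92 ≈ -125.64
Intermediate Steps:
P = 17
(-9/23 - 25/4) + P*u(8, -6) = (-9/23 - 25/4) + 17*(-7) = (-9*1/23 - 25*¼) - 119 = (-9/23 - 25/4) - 119 = -611/92 - 119 = -11559/92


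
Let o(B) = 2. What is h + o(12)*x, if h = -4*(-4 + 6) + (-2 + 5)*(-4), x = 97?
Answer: 174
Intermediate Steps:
h = -20 (h = -4*2 + 3*(-4) = -8 - 12 = -20)
h + o(12)*x = -20 + 2*97 = -20 + 194 = 174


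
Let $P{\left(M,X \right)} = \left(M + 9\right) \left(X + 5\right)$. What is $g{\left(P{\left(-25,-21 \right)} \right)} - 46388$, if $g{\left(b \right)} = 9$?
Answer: $-46379$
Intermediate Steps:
$P{\left(M,X \right)} = \left(5 + X\right) \left(9 + M\right)$ ($P{\left(M,X \right)} = \left(9 + M\right) \left(5 + X\right) = \left(5 + X\right) \left(9 + M\right)$)
$g{\left(P{\left(-25,-21 \right)} \right)} - 46388 = 9 - 46388 = -46379$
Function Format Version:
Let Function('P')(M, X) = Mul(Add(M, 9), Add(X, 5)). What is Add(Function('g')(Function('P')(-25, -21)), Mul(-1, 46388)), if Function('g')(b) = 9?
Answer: -46379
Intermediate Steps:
Function('P')(M, X) = Mul(Add(5, X), Add(9, M)) (Function('P')(M, X) = Mul(Add(9, M), Add(5, X)) = Mul(Add(5, X), Add(9, M)))
Add(Function('g')(Function('P')(-25, -21)), Mul(-1, 46388)) = Add(9, Mul(-1, 46388)) = Add(9, -46388) = -46379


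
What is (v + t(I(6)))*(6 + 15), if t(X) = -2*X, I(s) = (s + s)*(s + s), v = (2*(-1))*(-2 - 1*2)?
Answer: -5880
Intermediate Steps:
v = 8 (v = -2*(-2 - 2) = -2*(-4) = 8)
I(s) = 4*s² (I(s) = (2*s)*(2*s) = 4*s²)
(v + t(I(6)))*(6 + 15) = (8 - 8*6²)*(6 + 15) = (8 - 8*36)*21 = (8 - 2*144)*21 = (8 - 288)*21 = -280*21 = -5880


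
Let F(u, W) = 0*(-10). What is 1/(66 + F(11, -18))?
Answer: 1/66 ≈ 0.015152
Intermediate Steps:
F(u, W) = 0
1/(66 + F(11, -18)) = 1/(66 + 0) = 1/66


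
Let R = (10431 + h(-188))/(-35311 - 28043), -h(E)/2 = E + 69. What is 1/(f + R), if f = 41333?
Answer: 63354/2618600213 ≈ 2.4194e-5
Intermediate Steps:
h(E) = -138 - 2*E (h(E) = -2*(E + 69) = -2*(69 + E) = -138 - 2*E)
R = -10669/63354 (R = (10431 + (-138 - 2*(-188)))/(-35311 - 28043) = (10431 + (-138 + 376))/(-63354) = (10431 + 238)*(-1/63354) = 10669*(-1/63354) = -10669/63354 ≈ -0.16840)
1/(f + R) = 1/(41333 - 10669/63354) = 1/(2618600213/63354) = 63354/2618600213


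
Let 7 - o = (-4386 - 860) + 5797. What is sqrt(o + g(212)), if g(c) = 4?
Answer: 6*I*sqrt(15) ≈ 23.238*I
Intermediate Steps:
o = -544 (o = 7 - ((-4386 - 860) + 5797) = 7 - (-5246 + 5797) = 7 - 1*551 = 7 - 551 = -544)
sqrt(o + g(212)) = sqrt(-544 + 4) = sqrt(-540) = 6*I*sqrt(15)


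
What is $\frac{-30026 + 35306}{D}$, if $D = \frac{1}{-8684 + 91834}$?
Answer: $439032000$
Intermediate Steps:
$D = \frac{1}{83150} \approx 1.2026 \cdot 10^{-5}$
$\frac{-30026 + 35306}{D} = \left(-30026 + 35306\right) \frac{1}{\frac{1}{83150}} = 5280 \cdot 83150 = 439032000$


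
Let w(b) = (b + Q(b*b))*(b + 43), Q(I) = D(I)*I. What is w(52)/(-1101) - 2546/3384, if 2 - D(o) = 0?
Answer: -293013991/620964 ≈ -471.87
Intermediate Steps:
D(o) = 2 (D(o) = 2 - 1*0 = 2 + 0 = 2)
Q(I) = 2*I
w(b) = (43 + b)*(b + 2*b²) (w(b) = (b + 2*(b*b))*(b + 43) = (b + 2*b²)*(43 + b) = (43 + b)*(b + 2*b²))
w(52)/(-1101) - 2546/3384 = (52*(43 + 2*52² + 87*52))/(-1101) - 2546/3384 = (52*(43 + 2*2704 + 4524))*(-1/1101) - 2546*1/3384 = (52*(43 + 5408 + 4524))*(-1/1101) - 1273/1692 = (52*9975)*(-1/1101) - 1273/1692 = 518700*(-1/1101) - 1273/1692 = -172900/367 - 1273/1692 = -293013991/620964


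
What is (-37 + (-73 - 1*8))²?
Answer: 13924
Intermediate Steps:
(-37 + (-73 - 1*8))² = (-37 + (-73 - 8))² = (-37 - 81)² = (-118)² = 13924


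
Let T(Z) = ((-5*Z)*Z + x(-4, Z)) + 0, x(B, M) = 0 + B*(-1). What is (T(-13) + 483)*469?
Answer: -167902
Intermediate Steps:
x(B, M) = -B (x(B, M) = 0 - B = -B)
T(Z) = 4 - 5*Z² (T(Z) = ((-5*Z)*Z - 1*(-4)) + 0 = (-5*Z² + 4) + 0 = (4 - 5*Z²) + 0 = 4 - 5*Z²)
(T(-13) + 483)*469 = ((4 - 5*(-13)²) + 483)*469 = ((4 - 5*169) + 483)*469 = ((4 - 845) + 483)*469 = (-841 + 483)*469 = -358*469 = -167902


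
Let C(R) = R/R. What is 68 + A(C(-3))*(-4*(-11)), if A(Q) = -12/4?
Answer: -64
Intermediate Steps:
C(R) = 1
A(Q) = -3 (A(Q) = -12*¼ = -3)
68 + A(C(-3))*(-4*(-11)) = 68 - (-12)*(-11) = 68 - 3*44 = 68 - 132 = -64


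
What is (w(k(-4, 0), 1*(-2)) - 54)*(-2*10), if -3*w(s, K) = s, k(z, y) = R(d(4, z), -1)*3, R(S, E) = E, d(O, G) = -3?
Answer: 1060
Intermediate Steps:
k(z, y) = -3 (k(z, y) = -1*3 = -3)
w(s, K) = -s/3
(w(k(-4, 0), 1*(-2)) - 54)*(-2*10) = (-⅓*(-3) - 54)*(-2*10) = (1 - 54)*(-20) = -53*(-20) = 1060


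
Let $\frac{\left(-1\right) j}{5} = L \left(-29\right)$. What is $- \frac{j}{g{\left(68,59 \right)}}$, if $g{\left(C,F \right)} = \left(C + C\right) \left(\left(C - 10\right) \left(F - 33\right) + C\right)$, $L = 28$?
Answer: $- \frac{1015}{53584} \approx -0.018942$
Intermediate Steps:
$j = 4060$ ($j = - 5 \cdot 28 \left(-29\right) = \left(-5\right) \left(-812\right) = 4060$)
$g{\left(C,F \right)} = 2 C \left(C + \left(-33 + F\right) \left(-10 + C\right)\right)$ ($g{\left(C,F \right)} = 2 C \left(\left(-10 + C\right) \left(-33 + F\right) + C\right) = 2 C \left(\left(-33 + F\right) \left(-10 + C\right) + C\right) = 2 C \left(C + \left(-33 + F\right) \left(-10 + C\right)\right)$)
$- \frac{j}{g{\left(68,59 \right)}} = - \frac{4060}{2 \cdot 68 \left(330 - 2176 - 590 + 68 \cdot 59\right)} = - \frac{4060}{2 \cdot 68 \left(330 - 2176 - 590 + 4012\right)} = - \frac{4060}{2 \cdot 68 \cdot 1576} = - \frac{4060}{214336} = \left(-1\right) \frac{1015}{53584} = - \frac{1015}{53584}$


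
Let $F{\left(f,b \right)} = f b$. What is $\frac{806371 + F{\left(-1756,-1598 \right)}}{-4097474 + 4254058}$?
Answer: $\frac{3612459}{156584} \approx 23.07$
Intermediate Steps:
$F{\left(f,b \right)} = b f$
$\frac{806371 + F{\left(-1756,-1598 \right)}}{-4097474 + 4254058} = \frac{806371 - -2806088}{-4097474 + 4254058} = \frac{806371 + 2806088}{156584} = 3612459 \cdot \frac{1}{156584} = \frac{3612459}{156584}$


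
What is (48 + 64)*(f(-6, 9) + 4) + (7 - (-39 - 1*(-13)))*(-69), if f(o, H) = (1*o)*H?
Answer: -7877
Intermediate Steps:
f(o, H) = H*o (f(o, H) = o*H = H*o)
(48 + 64)*(f(-6, 9) + 4) + (7 - (-39 - 1*(-13)))*(-69) = (48 + 64)*(9*(-6) + 4) + (7 - (-39 - 1*(-13)))*(-69) = 112*(-54 + 4) + (7 - (-39 + 13))*(-69) = 112*(-50) + (7 - 1*(-26))*(-69) = -5600 + (7 + 26)*(-69) = -5600 + 33*(-69) = -5600 - 2277 = -7877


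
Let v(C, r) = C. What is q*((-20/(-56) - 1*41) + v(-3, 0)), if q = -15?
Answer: 9165/14 ≈ 654.64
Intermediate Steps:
q*((-20/(-56) - 1*41) + v(-3, 0)) = -15*((-20/(-56) - 1*41) - 3) = -15*((-20*(-1/56) - 41) - 3) = -15*((5/14 - 41) - 3) = -15*(-569/14 - 3) = -15*(-611/14) = 9165/14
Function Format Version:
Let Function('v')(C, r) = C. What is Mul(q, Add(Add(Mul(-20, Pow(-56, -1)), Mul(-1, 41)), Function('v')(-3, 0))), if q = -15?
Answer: Rational(9165, 14) ≈ 654.64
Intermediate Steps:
Mul(q, Add(Add(Mul(-20, Pow(-56, -1)), Mul(-1, 41)), Function('v')(-3, 0))) = Mul(-15, Add(Add(Mul(-20, Pow(-56, -1)), Mul(-1, 41)), -3)) = Mul(-15, Add(Add(Mul(-20, Rational(-1, 56)), -41), -3)) = Mul(-15, Add(Add(Rational(5, 14), -41), -3)) = Mul(-15, Add(Rational(-569, 14), -3)) = Mul(-15, Rational(-611, 14)) = Rational(9165, 14)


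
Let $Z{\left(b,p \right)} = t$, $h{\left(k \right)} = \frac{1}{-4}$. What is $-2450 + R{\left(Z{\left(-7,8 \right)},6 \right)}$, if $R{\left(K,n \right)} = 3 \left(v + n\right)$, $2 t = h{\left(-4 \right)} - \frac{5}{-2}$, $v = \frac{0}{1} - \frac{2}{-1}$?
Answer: $-2426$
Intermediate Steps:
$v = 2$ ($v = 0 \cdot 1 - -2 = 0 + 2 = 2$)
$h{\left(k \right)} = - \frac{1}{4}$
$t = \frac{9}{8}$ ($t = \frac{- \frac{1}{4} - \frac{5}{-2}}{2} = \frac{- \frac{1}{4} - - \frac{5}{2}}{2} = \frac{- \frac{1}{4} + \frac{5}{2}}{2} = \frac{1}{2} \cdot \frac{9}{4} = \frac{9}{8} \approx 1.125$)
$Z{\left(b,p \right)} = \frac{9}{8}$
$R{\left(K,n \right)} = 6 + 3 n$ ($R{\left(K,n \right)} = 3 \left(2 + n\right) = 6 + 3 n$)
$-2450 + R{\left(Z{\left(-7,8 \right)},6 \right)} = -2450 + \left(6 + 3 \cdot 6\right) = -2450 + \left(6 + 18\right) = -2450 + 24 = -2426$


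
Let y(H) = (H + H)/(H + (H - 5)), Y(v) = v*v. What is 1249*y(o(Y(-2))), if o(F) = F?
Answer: 9992/3 ≈ 3330.7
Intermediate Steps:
Y(v) = v**2
y(H) = 2*H/(-5 + 2*H) (y(H) = (2*H)/(H + (-5 + H)) = (2*H)/(-5 + 2*H) = 2*H/(-5 + 2*H))
1249*y(o(Y(-2))) = 1249*(2*(-2)**2/(-5 + 2*(-2)**2)) = 1249*(2*4/(-5 + 2*4)) = 1249*(2*4/(-5 + 8)) = 1249*(2*4/3) = 1249*(2*4*(1/3)) = 1249*(8/3) = 9992/3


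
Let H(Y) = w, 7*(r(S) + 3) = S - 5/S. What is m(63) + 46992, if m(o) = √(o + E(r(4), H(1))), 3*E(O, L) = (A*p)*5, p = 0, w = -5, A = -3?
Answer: 46992 + 3*√7 ≈ 47000.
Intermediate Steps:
r(S) = -3 - 5/(7*S) + S/7 (r(S) = -3 + (S - 5/S)/7 = -3 + (-5/(7*S) + S/7) = -3 - 5/(7*S) + S/7)
H(Y) = -5
E(O, L) = 0 (E(O, L) = (-3*0*5)/3 = (0*5)/3 = (⅓)*0 = 0)
m(o) = √o (m(o) = √(o + 0) = √o)
m(63) + 46992 = √63 + 46992 = 3*√7 + 46992 = 46992 + 3*√7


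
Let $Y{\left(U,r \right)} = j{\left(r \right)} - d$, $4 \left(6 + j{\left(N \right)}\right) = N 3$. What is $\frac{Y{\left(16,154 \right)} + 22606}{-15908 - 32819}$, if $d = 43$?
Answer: $- \frac{45345}{97454} \approx -0.4653$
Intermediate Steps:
$j{\left(N \right)} = -6 + \frac{3 N}{4}$ ($j{\left(N \right)} = -6 + \frac{N 3}{4} = -6 + \frac{3 N}{4}$)
$Y{\left(U,r \right)} = -49 + \frac{3 r}{4}$ ($Y{\left(U,r \right)} = \left(-6 + \frac{3 r}{4}\right) - 43 = -49 + \frac{3 r}{4}$)
$\frac{Y{\left(16,154 \right)} + 22606}{-15908 - 32819} = \frac{\left(-49 + \frac{3}{4} \cdot 154\right) + 22606}{-15908 - 32819} = \frac{\left(-49 + \frac{231}{2}\right) + 22606}{-48727} = \left(\frac{133}{2} + 22606\right) \left(- \frac{1}{48727}\right) = \frac{45345}{2} \left(- \frac{1}{48727}\right) = - \frac{45345}{97454}$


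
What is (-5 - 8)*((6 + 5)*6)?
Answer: -858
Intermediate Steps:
(-5 - 8)*((6 + 5)*6) = -143*6 = -13*66 = -858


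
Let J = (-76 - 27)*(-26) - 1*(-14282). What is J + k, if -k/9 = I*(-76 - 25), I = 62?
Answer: 73318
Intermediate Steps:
k = 56358 (k = -558*(-76 - 25) = -558*(-101) = -9*(-6262) = 56358)
J = 16960 (J = -103*(-26) + 14282 = 2678 + 14282 = 16960)
J + k = 16960 + 56358 = 73318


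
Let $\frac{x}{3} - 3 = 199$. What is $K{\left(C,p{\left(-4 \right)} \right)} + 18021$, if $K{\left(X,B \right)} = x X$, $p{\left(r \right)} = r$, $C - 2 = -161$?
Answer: $-78333$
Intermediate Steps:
$C = -159$ ($C = 2 - 161 = -159$)
$x = 606$ ($x = 9 + 3 \cdot 199 = 9 + 597 = 606$)
$K{\left(X,B \right)} = 606 X$
$K{\left(C,p{\left(-4 \right)} \right)} + 18021 = 606 \left(-159\right) + 18021 = -96354 + 18021 = -78333$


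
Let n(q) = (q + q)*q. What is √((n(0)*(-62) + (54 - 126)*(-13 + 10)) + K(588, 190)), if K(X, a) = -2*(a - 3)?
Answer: I*√158 ≈ 12.57*I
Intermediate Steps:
n(q) = 2*q² (n(q) = (2*q)*q = 2*q²)
K(X, a) = 6 - 2*a (K(X, a) = -2*(-3 + a) = 6 - 2*a)
√((n(0)*(-62) + (54 - 126)*(-13 + 10)) + K(588, 190)) = √(((2*0²)*(-62) + (54 - 126)*(-13 + 10)) + (6 - 2*190)) = √(((2*0)*(-62) - 72*(-3)) + (6 - 380)) = √((0*(-62) + 216) - 374) = √((0 + 216) - 374) = √(216 - 374) = √(-158) = I*√158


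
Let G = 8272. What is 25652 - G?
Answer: 17380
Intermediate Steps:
25652 - G = 25652 - 1*8272 = 25652 - 8272 = 17380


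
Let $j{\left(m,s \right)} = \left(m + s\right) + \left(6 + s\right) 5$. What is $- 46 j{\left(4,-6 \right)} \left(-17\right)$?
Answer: $-1564$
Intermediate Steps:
$j{\left(m,s \right)} = 30 + m + 6 s$ ($j{\left(m,s \right)} = \left(m + s\right) + \left(30 + 5 s\right) = 30 + m + 6 s$)
$- 46 j{\left(4,-6 \right)} \left(-17\right) = - 46 \left(30 + 4 + 6 \left(-6\right)\right) \left(-17\right) = - 46 \left(30 + 4 - 36\right) \left(-17\right) = \left(-46\right) \left(-2\right) \left(-17\right) = 92 \left(-17\right) = -1564$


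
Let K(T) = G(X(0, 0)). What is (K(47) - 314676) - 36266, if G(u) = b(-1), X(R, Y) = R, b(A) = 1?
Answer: -350941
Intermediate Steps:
G(u) = 1
K(T) = 1
(K(47) - 314676) - 36266 = (1 - 314676) - 36266 = -314675 - 36266 = -350941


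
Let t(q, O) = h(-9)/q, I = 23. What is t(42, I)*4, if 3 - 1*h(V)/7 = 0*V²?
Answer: 2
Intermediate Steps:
h(V) = 21 (h(V) = 21 - 0*V² = 21 - 7*0 = 21 + 0 = 21)
t(q, O) = 21/q
t(42, I)*4 = (21/42)*4 = (21*(1/42))*4 = (½)*4 = 2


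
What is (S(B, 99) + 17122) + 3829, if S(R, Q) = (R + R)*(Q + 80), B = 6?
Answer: 23099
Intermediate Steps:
S(R, Q) = 2*R*(80 + Q) (S(R, Q) = (2*R)*(80 + Q) = 2*R*(80 + Q))
(S(B, 99) + 17122) + 3829 = (2*6*(80 + 99) + 17122) + 3829 = (2*6*179 + 17122) + 3829 = (2148 + 17122) + 3829 = 19270 + 3829 = 23099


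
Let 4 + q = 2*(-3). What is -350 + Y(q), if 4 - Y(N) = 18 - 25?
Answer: -339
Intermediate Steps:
q = -10 (q = -4 + 2*(-3) = -4 - 6 = -10)
Y(N) = 11 (Y(N) = 4 - (18 - 25) = 4 - 1*(-7) = 4 + 7 = 11)
-350 + Y(q) = -350 + 11 = -339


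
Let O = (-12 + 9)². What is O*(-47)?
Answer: -423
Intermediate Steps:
O = 9 (O = (-3)² = 9)
O*(-47) = 9*(-47) = -423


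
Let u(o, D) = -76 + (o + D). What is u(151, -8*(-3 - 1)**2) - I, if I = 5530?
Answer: -5583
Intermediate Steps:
u(o, D) = -76 + D + o (u(o, D) = -76 + (D + o) = -76 + D + o)
u(151, -8*(-3 - 1)**2) - I = (-76 - 8*(-3 - 1)**2 + 151) - 1*5530 = (-76 - 8*(-4)**2 + 151) - 5530 = (-76 - 8*16 + 151) - 5530 = (-76 - 128 + 151) - 5530 = -53 - 5530 = -5583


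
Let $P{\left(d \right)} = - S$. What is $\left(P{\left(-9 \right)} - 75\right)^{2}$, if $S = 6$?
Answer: $6561$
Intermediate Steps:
$P{\left(d \right)} = -6$ ($P{\left(d \right)} = \left(-1\right) 6 = -6$)
$\left(P{\left(-9 \right)} - 75\right)^{2} = \left(-6 - 75\right)^{2} = \left(-81\right)^{2} = 6561$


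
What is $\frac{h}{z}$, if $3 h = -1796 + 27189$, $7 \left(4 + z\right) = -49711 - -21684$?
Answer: $- \frac{177751}{84165} \approx -2.1119$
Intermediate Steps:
$z = - \frac{28055}{7}$ ($z = -4 + \frac{-49711 - -21684}{7} = -4 + \frac{-49711 + 21684}{7} = -4 + \frac{1}{7} \left(-28027\right) = -4 - \frac{28027}{7} = - \frac{28055}{7} \approx -4007.9$)
$h = \frac{25393}{3}$ ($h = \frac{-1796 + 27189}{3} = \frac{1}{3} \cdot 25393 = \frac{25393}{3} \approx 8464.3$)
$\frac{h}{z} = \frac{25393}{3 \left(- \frac{28055}{7}\right)} = \frac{25393}{3} \left(- \frac{7}{28055}\right) = - \frac{177751}{84165}$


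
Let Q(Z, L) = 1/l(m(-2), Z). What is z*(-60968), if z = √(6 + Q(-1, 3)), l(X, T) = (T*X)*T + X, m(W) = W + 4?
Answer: -152420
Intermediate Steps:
m(W) = 4 + W
l(X, T) = X + X*T² (l(X, T) = X*T² + X = X + X*T²)
Q(Z, L) = 1/(2 + 2*Z²) (Q(Z, L) = 1/((4 - 2)*(1 + Z²)) = 1/(2*(1 + Z²)) = 1/(2 + 2*Z²))
z = 5/2 (z = √(6 + 1/(2*(1 + (-1)²))) = √(6 + 1/(2*(1 + 1))) = √(6 + (½)/2) = √(6 + (½)*(½)) = √(6 + ¼) = √(25/4) = 5/2 ≈ 2.5000)
z*(-60968) = (5/2)*(-60968) = -152420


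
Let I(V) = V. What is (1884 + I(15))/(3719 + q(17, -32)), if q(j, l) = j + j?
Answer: 211/417 ≈ 0.50599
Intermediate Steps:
q(j, l) = 2*j
(1884 + I(15))/(3719 + q(17, -32)) = (1884 + 15)/(3719 + 2*17) = 1899/(3719 + 34) = 1899/3753 = 1899*(1/3753) = 211/417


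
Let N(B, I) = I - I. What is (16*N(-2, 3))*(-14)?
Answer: 0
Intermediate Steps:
N(B, I) = 0
(16*N(-2, 3))*(-14) = (16*0)*(-14) = 0*(-14) = 0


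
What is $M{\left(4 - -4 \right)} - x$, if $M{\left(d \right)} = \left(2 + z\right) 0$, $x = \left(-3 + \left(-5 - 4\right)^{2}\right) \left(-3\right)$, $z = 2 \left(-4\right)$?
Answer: $234$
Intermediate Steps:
$z = -8$
$x = -234$ ($x = \left(-3 + \left(-9\right)^{2}\right) \left(-3\right) = \left(-3 + 81\right) \left(-3\right) = 78 \left(-3\right) = -234$)
$M{\left(d \right)} = 0$ ($M{\left(d \right)} = \left(2 - 8\right) 0 = \left(-6\right) 0 = 0$)
$M{\left(4 - -4 \right)} - x = 0 - -234 = 0 + 234 = 234$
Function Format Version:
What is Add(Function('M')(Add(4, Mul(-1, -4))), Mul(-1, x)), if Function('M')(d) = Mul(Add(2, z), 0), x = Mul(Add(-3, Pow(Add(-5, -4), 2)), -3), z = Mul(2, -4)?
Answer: 234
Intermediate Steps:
z = -8
x = -234 (x = Mul(Add(-3, Pow(-9, 2)), -3) = Mul(Add(-3, 81), -3) = Mul(78, -3) = -234)
Function('M')(d) = 0 (Function('M')(d) = Mul(Add(2, -8), 0) = Mul(-6, 0) = 0)
Add(Function('M')(Add(4, Mul(-1, -4))), Mul(-1, x)) = Add(0, Mul(-1, -234)) = Add(0, 234) = 234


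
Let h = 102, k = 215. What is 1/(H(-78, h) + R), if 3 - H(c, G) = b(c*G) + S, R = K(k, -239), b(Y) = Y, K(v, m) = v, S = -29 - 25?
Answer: 1/8228 ≈ 0.00012154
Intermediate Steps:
S = -54
R = 215
H(c, G) = 57 - G*c (H(c, G) = 3 - (c*G - 54) = 3 - (G*c - 54) = 3 - (-54 + G*c) = 3 + (54 - G*c) = 57 - G*c)
1/(H(-78, h) + R) = 1/((57 - 1*102*(-78)) + 215) = 1/((57 + 7956) + 215) = 1/(8013 + 215) = 1/8228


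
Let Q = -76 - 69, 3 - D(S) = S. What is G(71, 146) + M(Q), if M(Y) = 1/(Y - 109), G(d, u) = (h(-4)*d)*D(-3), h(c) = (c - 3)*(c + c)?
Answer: 6059423/254 ≈ 23856.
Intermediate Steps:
h(c) = 2*c*(-3 + c) (h(c) = (-3 + c)*(2*c) = 2*c*(-3 + c))
D(S) = 3 - S
Q = -145
G(d, u) = 336*d (G(d, u) = ((2*(-4)*(-3 - 4))*d)*(3 - 1*(-3)) = ((2*(-4)*(-7))*d)*(3 + 3) = (56*d)*6 = 336*d)
M(Y) = 1/(-109 + Y)
G(71, 146) + M(Q) = 336*71 + 1/(-109 - 145) = 23856 + 1/(-254) = 23856 - 1/254 = 6059423/254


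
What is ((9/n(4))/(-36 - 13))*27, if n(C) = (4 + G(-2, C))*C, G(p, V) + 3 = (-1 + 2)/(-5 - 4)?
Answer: -2187/1568 ≈ -1.3948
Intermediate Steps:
G(p, V) = -28/9 (G(p, V) = -3 + (-1 + 2)/(-5 - 4) = -3 + 1/(-9) = -3 + 1*(-⅑) = -3 - ⅑ = -28/9)
n(C) = 8*C/9 (n(C) = (4 - 28/9)*C = 8*C/9)
((9/n(4))/(-36 - 13))*27 = ((9/(((8/9)*4)))/(-36 - 13))*27 = ((9/(32/9))/(-49))*27 = ((9*(9/32))*(-1/49))*27 = ((81/32)*(-1/49))*27 = -81/1568*27 = -2187/1568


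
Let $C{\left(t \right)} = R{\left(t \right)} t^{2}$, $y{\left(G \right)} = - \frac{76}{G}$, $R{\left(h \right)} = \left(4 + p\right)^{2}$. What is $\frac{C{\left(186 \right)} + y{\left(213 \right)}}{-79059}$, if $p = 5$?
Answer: $- \frac{596884712}{16839567} \approx -35.445$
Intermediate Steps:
$R{\left(h \right)} = 81$ ($R{\left(h \right)} = \left(4 + 5\right)^{2} = 9^{2} = 81$)
$C{\left(t \right)} = 81 t^{2}$
$\frac{C{\left(186 \right)} + y{\left(213 \right)}}{-79059} = \frac{81 \cdot 186^{2} - \frac{76}{213}}{-79059} = \left(81 \cdot 34596 - \frac{76}{213}\right) \left(- \frac{1}{79059}\right) = \left(2802276 - \frac{76}{213}\right) \left(- \frac{1}{79059}\right) = \frac{596884712}{213} \left(- \frac{1}{79059}\right) = - \frac{596884712}{16839567}$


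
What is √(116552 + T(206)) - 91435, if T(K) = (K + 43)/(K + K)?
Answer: -91435 + √4946026319/206 ≈ -91094.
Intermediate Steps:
T(K) = (43 + K)/(2*K) (T(K) = (43 + K)/((2*K)) = (43 + K)*(1/(2*K)) = (43 + K)/(2*K))
√(116552 + T(206)) - 91435 = √(116552 + (½)*(43 + 206)/206) - 91435 = √(116552 + (½)*(1/206)*249) - 91435 = √(116552 + 249/412) - 91435 = √(48019673/412) - 91435 = √4946026319/206 - 91435 = -91435 + √4946026319/206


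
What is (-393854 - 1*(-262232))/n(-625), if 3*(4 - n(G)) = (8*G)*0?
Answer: -65811/2 ≈ -32906.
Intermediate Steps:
n(G) = 4 (n(G) = 4 - 8*G*0/3 = 4 - ⅓*0 = 4 + 0 = 4)
(-393854 - 1*(-262232))/n(-625) = (-393854 - 1*(-262232))/4 = (-393854 + 262232)*(¼) = -131622*¼ = -65811/2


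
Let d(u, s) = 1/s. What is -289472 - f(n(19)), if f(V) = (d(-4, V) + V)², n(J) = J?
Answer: -104630436/361 ≈ -2.8984e+5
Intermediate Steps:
f(V) = (V + 1/V)² (f(V) = (1/V + V)² = (V + 1/V)²)
-289472 - f(n(19)) = -289472 - (1 + 19²)²/19² = -289472 - (1 + 361)²/361 = -289472 - 362²/361 = -289472 - 131044/361 = -104630436/361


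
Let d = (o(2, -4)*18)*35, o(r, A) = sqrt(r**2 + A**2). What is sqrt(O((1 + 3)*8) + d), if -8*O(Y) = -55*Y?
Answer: 2*sqrt(55 + 315*sqrt(5)) ≈ 55.113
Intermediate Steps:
O(Y) = 55*Y/8 (O(Y) = -(-55)*Y/8 = 55*Y/8)
o(r, A) = sqrt(A**2 + r**2)
d = 1260*sqrt(5) (d = (sqrt((-4)**2 + 2**2)*18)*35 = (sqrt(16 + 4)*18)*35 = (sqrt(20)*18)*35 = ((2*sqrt(5))*18)*35 = (36*sqrt(5))*35 = 1260*sqrt(5) ≈ 2817.4)
sqrt(O((1 + 3)*8) + d) = sqrt(55*((1 + 3)*8)/8 + 1260*sqrt(5)) = sqrt(55*(4*8)/8 + 1260*sqrt(5)) = sqrt((55/8)*32 + 1260*sqrt(5)) = sqrt(220 + 1260*sqrt(5))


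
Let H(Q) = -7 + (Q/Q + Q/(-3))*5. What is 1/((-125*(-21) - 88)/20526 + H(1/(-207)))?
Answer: -4248882/7938395 ≈ -0.53523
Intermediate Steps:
H(Q) = -2 - 5*Q/3 (H(Q) = -7 + (1 + Q*(-⅓))*5 = -7 + (1 - Q/3)*5 = -7 + (5 - 5*Q/3) = -2 - 5*Q/3)
1/((-125*(-21) - 88)/20526 + H(1/(-207))) = 1/((-125*(-21) - 88)/20526 + (-2 - 5/3/(-207))) = 1/((2625 - 88)*(1/20526) + (-2 - 5/3*(-1/207))) = 1/(2537*(1/20526) + (-2 + 5/621)) = 1/(2537/20526 - 1237/621) = 1/(-7938395/4248882) = -4248882/7938395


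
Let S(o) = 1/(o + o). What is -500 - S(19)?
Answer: -19001/38 ≈ -500.03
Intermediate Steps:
S(o) = 1/(2*o)
-500 - S(19) = -500 - 1/(2*19) = -500 - 1*1/38 = -500 - 1/38 = -19001/38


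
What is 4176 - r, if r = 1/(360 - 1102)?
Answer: 3098593/742 ≈ 4176.0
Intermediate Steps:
r = -1/742 (r = 1/(-742) = -1/742 ≈ -0.0013477)
4176 - r = 4176 - 1*(-1/742) = 4176 + 1/742 = 3098593/742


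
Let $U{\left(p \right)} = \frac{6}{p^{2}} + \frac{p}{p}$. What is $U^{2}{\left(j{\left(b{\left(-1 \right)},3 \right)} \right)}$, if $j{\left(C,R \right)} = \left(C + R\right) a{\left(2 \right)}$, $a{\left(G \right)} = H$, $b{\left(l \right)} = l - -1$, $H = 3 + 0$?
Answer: $\frac{841}{729} \approx 1.1536$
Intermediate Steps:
$H = 3$
$b{\left(l \right)} = 1 + l$ ($b{\left(l \right)} = l + 1 = 1 + l$)
$a{\left(G \right)} = 3$
$j{\left(C,R \right)} = 3 C + 3 R$ ($j{\left(C,R \right)} = \left(C + R\right) 3 = 3 C + 3 R$)
$U{\left(p \right)} = 1 + \frac{6}{p^{2}}$ ($U{\left(p \right)} = \frac{6}{p^{2}} + 1 = 1 + \frac{6}{p^{2}}$)
$U^{2}{\left(j{\left(b{\left(-1 \right)},3 \right)} \right)} = \left(1 + \frac{6}{\left(3 \left(1 - 1\right) + 3 \cdot 3\right)^{2}}\right)^{2} = \left(1 + \frac{6}{\left(3 \cdot 0 + 9\right)^{2}}\right)^{2} = \left(1 + \frac{6}{\left(0 + 9\right)^{2}}\right)^{2} = \left(1 + \frac{6}{81}\right)^{2} = \left(1 + 6 \cdot \frac{1}{81}\right)^{2} = \left(1 + \frac{2}{27}\right)^{2} = \left(\frac{29}{27}\right)^{2} = \frac{841}{729}$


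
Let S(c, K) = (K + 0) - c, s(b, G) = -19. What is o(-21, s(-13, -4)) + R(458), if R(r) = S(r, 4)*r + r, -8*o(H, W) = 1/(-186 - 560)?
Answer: -1238204831/5968 ≈ -2.0747e+5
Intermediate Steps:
o(H, W) = 1/5968 (o(H, W) = -1/(8*(-186 - 560)) = -⅛/(-746) = -⅛*(-1/746) = 1/5968)
S(c, K) = K - c
R(r) = r + r*(4 - r) (R(r) = (4 - r)*r + r = r*(4 - r) + r = r + r*(4 - r))
o(-21, s(-13, -4)) + R(458) = 1/5968 + 458*(5 - 1*458) = 1/5968 + 458*(5 - 458) = 1/5968 + 458*(-453) = 1/5968 - 207474 = -1238204831/5968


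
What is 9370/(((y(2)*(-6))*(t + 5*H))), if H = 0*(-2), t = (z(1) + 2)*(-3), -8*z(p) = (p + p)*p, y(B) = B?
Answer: 9370/63 ≈ 148.73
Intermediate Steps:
z(p) = -p²/4 (z(p) = -(p + p)*p/8 = -2*p*p/8 = -p²/4)
t = -21/4 (t = (-¼*1² + 2)*(-3) = (-¼*1 + 2)*(-3) = (-¼ + 2)*(-3) = (7/4)*(-3) = -21/4 ≈ -5.2500)
H = 0
9370/(((y(2)*(-6))*(t + 5*H))) = 9370/(((2*(-6))*(-21/4 + 5*0))) = 9370/((-12*(-21/4 + 0))) = 9370/((-12*(-21/4))) = 9370/63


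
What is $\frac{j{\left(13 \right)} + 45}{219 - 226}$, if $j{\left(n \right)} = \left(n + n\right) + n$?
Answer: $-12$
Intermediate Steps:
$j{\left(n \right)} = 3 n$ ($j{\left(n \right)} = 2 n + n = 3 n$)
$\frac{j{\left(13 \right)} + 45}{219 - 226} = \frac{3 \cdot 13 + 45}{219 - 226} = \frac{39 + 45}{219 - 226} = \frac{84}{219 - 226} = \frac{84}{-7} = 84 \left(- \frac{1}{7}\right) = -12$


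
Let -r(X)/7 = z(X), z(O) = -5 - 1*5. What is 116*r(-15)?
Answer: 8120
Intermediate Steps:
z(O) = -10 (z(O) = -5 - 5 = -10)
r(X) = 70 (r(X) = -7*(-10) = 70)
116*r(-15) = 116*70 = 8120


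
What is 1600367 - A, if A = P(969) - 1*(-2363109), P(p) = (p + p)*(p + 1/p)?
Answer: -2640666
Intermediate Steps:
P(p) = 2*p*(p + 1/p) (P(p) = (2*p)*(p + 1/p) = 2*p*(p + 1/p))
A = 4241033 (A = (2 + 2*969²) - 1*(-2363109) = (2 + 2*938961) + 2363109 = (2 + 1877922) + 2363109 = 1877924 + 2363109 = 4241033)
1600367 - A = 1600367 - 1*4241033 = 1600367 - 4241033 = -2640666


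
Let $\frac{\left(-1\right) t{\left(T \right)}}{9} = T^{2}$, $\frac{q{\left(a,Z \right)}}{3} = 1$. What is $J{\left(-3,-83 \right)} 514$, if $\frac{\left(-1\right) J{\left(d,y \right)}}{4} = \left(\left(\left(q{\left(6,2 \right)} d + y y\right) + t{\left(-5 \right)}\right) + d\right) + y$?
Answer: $-13505864$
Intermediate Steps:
$q{\left(a,Z \right)} = 3$ ($q{\left(a,Z \right)} = 3 \cdot 1 = 3$)
$t{\left(T \right)} = - 9 T^{2}$
$J{\left(d,y \right)} = 900 - 16 d - 4 y - 4 y^{2}$ ($J{\left(d,y \right)} = - 4 \left(\left(\left(\left(3 d + y y\right) - 9 \left(-5\right)^{2}\right) + d\right) + y\right) = - 4 \left(\left(\left(\left(3 d + y^{2}\right) - 225\right) + d\right) + y\right) = - 4 \left(\left(\left(\left(y^{2} + 3 d\right) - 225\right) + d\right) + y\right) = - 4 \left(\left(\left(-225 + y^{2} + 3 d\right) + d\right) + y\right) = - 4 \left(\left(-225 + y^{2} + 4 d\right) + y\right) = - 4 \left(-225 + y + y^{2} + 4 d\right) = 900 - 16 d - 4 y - 4 y^{2}$)
$J{\left(-3,-83 \right)} 514 = \left(900 - -48 - -332 - 4 \left(-83\right)^{2}\right) 514 = \left(900 + 48 + 332 - 27556\right) 514 = \left(-26276\right) 514 = -13505864$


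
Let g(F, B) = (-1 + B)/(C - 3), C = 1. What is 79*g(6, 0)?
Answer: 79/2 ≈ 39.500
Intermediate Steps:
g(F, B) = ½ - B/2 (g(F, B) = (-1 + B)/(1 - 3) = (-1 + B)/(-2) = (-1 + B)*(-½) = ½ - B/2)
79*g(6, 0) = 79*(½ - ½*0) = 79*(½ + 0) = 79*(½) = 79/2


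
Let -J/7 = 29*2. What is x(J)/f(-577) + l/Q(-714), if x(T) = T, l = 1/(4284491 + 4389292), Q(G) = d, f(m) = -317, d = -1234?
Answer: 4345599977815/3392993086374 ≈ 1.2808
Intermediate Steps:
Q(G) = -1234
l = 1/8673783 ≈ 1.1529e-7
J = -406 (J = -203*2 = -7*58 = -406)
x(J)/f(-577) + l/Q(-714) = -406/(-317) + (1/8673783)/(-1234) = -406*(-1/317) + (1/8673783)*(-1/1234) = 406/317 - 1/10703448222 = 4345599977815/3392993086374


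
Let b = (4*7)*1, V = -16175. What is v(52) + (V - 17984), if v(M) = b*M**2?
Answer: 41553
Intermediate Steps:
b = 28 (b = 28*1 = 28)
v(M) = 28*M**2
v(52) + (V - 17984) = 28*52**2 + (-16175 - 17984) = 28*2704 - 34159 = 75712 - 34159 = 41553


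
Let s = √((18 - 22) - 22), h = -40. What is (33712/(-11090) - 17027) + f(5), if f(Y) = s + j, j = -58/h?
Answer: -377694123/22180 + I*√26 ≈ -17029.0 + 5.099*I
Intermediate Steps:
j = 29/20 (j = -58/(-40) = -58*(-1/40) = 29/20 ≈ 1.4500)
s = I*√26 (s = √(-4 - 22) = √(-26) = I*√26 ≈ 5.099*I)
f(Y) = 29/20 + I*√26 (f(Y) = I*√26 + 29/20 = 29/20 + I*√26)
(33712/(-11090) - 17027) + f(5) = (33712/(-11090) - 17027) + (29/20 + I*√26) = (33712*(-1/11090) - 17027) + (29/20 + I*√26) = (-16856/5545 - 17027) + (29/20 + I*√26) = -94431571/5545 + (29/20 + I*√26) = -377694123/22180 + I*√26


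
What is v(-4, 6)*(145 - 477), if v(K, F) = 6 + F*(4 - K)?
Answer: -17928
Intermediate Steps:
v(-4, 6)*(145 - 477) = (6 + 4*6 - 1*6*(-4))*(145 - 477) = (6 + 24 + 24)*(-332) = 54*(-332) = -17928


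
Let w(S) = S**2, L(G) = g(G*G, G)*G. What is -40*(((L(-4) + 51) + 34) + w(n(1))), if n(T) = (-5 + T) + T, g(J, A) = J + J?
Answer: 1360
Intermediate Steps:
g(J, A) = 2*J
L(G) = 2*G**3 (L(G) = (2*(G*G))*G = (2*G**2)*G = 2*G**3)
n(T) = -5 + 2*T
-40*(((L(-4) + 51) + 34) + w(n(1))) = -40*(((2*(-4)**3 + 51) + 34) + (-5 + 2*1)**2) = -40*(((2*(-64) + 51) + 34) + (-5 + 2)**2) = -40*(((-128 + 51) + 34) + (-3)**2) = -40*((-77 + 34) + 9) = -40*(-43 + 9) = -40*(-34) = 1360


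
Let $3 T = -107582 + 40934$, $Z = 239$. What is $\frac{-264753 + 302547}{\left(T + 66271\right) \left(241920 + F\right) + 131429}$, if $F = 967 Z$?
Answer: $\frac{18897}{10419800122} \approx 1.8136 \cdot 10^{-6}$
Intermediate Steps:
$T = -22216$ ($T = \frac{-107582 + 40934}{3} = \frac{1}{3} \left(-66648\right) = -22216$)
$F = 231113$ ($F = 967 \cdot 239 = 231113$)
$\frac{-264753 + 302547}{\left(T + 66271\right) \left(241920 + F\right) + 131429} = \frac{-264753 + 302547}{\left(-22216 + 66271\right) \left(241920 + 231113\right) + 131429} = \frac{37794}{44055 \cdot 473033 + 131429} = \frac{37794}{20839468815 + 131429} = \frac{37794}{20839600244} = 37794 \cdot \frac{1}{20839600244} = \frac{18897}{10419800122}$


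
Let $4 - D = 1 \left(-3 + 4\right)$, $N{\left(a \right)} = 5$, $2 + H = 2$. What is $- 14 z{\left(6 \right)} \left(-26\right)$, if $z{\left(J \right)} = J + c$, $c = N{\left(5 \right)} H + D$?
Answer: $3276$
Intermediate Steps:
$H = 0$ ($H = -2 + 2 = 0$)
$D = 3$ ($D = 4 - 1 \left(-3 + 4\right) = 4 - 1 \cdot 1 = 4 - 1 = 3$)
$c = 3$ ($c = 5 \cdot 0 + 3 = 0 + 3 = 3$)
$z{\left(J \right)} = 3 + J$ ($z{\left(J \right)} = J + 3 = 3 + J$)
$- 14 z{\left(6 \right)} \left(-26\right) = - 14 \left(3 + 6\right) \left(-26\right) = \left(-14\right) 9 \left(-26\right) = \left(-126\right) \left(-26\right) = 3276$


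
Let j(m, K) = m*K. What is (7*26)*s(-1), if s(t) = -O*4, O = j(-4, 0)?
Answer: 0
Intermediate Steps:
j(m, K) = K*m
O = 0 (O = 0*(-4) = 0)
s(t) = 0 (s(t) = -1*0*4 = 0*4 = 0)
(7*26)*s(-1) = (7*26)*0 = 182*0 = 0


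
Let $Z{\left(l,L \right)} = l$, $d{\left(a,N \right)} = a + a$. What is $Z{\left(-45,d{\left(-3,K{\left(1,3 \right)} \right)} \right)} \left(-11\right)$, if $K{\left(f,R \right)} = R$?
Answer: $495$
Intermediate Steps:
$d{\left(a,N \right)} = 2 a$
$Z{\left(-45,d{\left(-3,K{\left(1,3 \right)} \right)} \right)} \left(-11\right) = \left(-45\right) \left(-11\right) = 495$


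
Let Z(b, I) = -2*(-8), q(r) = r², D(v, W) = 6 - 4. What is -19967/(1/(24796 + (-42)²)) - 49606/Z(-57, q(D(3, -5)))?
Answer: -4242612963/8 ≈ -5.3033e+8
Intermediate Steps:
D(v, W) = 2
Z(b, I) = 16
-19967/(1/(24796 + (-42)²)) - 49606/Z(-57, q(D(3, -5))) = -19967/(1/(24796 + (-42)²)) - 49606/16 = -19967/(1/(24796 + 1764)) - 49606*1/16 = -19967/(1/26560) - 24803/8 = -19967/1/26560 - 24803/8 = -19967*26560 - 24803/8 = -530323520 - 24803/8 = -4242612963/8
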